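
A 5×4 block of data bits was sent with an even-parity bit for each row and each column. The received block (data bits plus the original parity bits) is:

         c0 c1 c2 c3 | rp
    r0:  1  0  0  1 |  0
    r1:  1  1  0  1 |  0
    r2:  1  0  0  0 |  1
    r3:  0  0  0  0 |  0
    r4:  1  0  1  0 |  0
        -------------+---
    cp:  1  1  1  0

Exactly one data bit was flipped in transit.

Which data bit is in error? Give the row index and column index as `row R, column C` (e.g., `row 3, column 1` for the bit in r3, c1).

row 1, column 0

Recompute each row's even parity and compare to rp:
  r0: data parity 0, sent rp 0 → ok
  r1: data parity 1, sent rp 0 → mismatch
  r2: data parity 1, sent rp 1 → ok
  r3: data parity 0, sent rp 0 → ok
  r4: data parity 0, sent rp 0 → ok
Recompute each column's even parity and compare to cp:
  c0: data parity 0, sent cp 1 → mismatch
  c1: data parity 1, sent cp 1 → ok
  c2: data parity 1, sent cp 1 → ok
  c3: data parity 0, sent cp 0 → ok
Exactly one row (r1) and one column (c0) fail → the flipped bit is at their intersection.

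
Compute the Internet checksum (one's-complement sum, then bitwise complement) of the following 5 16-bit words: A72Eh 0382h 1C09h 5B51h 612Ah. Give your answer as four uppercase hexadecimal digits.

7CCA

One's-complement addition (fold any carry out of bit 15 back into bit 0):
  0xA72E + 0x0382 = 0x0AAB0
  0xAAB0 + 0x1C09 = 0x0C6B9
  0xC6B9 + 0x5B51 = 0x1220A → wrap carry → 0x220B
  0x220B + 0x612A = 0x08335
One's-complement sum = 0x8335.
Checksum = ~0x8335 & 0xFFFF = 0x7CCA.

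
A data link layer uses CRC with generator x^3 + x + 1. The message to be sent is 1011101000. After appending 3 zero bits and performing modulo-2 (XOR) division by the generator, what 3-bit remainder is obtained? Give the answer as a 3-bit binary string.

Append 3 zeros: 1011101000000. Divide by 1011 (XOR where the leading bit is 1):
  pos 0: 1011 XOR 1011 = 0000
  pos 4: 1010 XOR 1011 = 0001
  pos 7: 1000 XOR 1011 = 0011
  pos 9: 1100 XOR 1011 = 0111
Remainder (last 3 bits) = 111. This is the CRC / FCS.

111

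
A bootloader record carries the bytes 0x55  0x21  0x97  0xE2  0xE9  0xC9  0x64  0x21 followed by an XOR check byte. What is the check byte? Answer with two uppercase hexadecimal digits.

XOR the bytes together:
  start with 0x55
  0x55 ⊕ 0x21 = 0x74
  0x74 ⊕ 0x97 = 0xE3
  0xE3 ⊕ 0xE2 = 0x01
  0x01 ⊕ 0xE9 = 0xE8
  0xE8 ⊕ 0xC9 = 0x21
  0x21 ⊕ 0x64 = 0x45
  0x45 ⊕ 0x21 = 0x64

64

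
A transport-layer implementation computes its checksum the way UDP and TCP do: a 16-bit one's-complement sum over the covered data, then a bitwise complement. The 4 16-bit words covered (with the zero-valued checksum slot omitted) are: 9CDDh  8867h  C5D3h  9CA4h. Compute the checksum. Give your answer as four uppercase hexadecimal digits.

One's-complement addition (fold any carry out of bit 15 back into bit 0):
  0x9CDD + 0x8867 = 0x12544 → wrap carry → 0x2545
  0x2545 + 0xC5D3 = 0x0EB18
  0xEB18 + 0x9CA4 = 0x187BC → wrap carry → 0x87BD
One's-complement sum = 0x87BD.
Checksum = ~0x87BD & 0xFFFF = 0x7842.

7842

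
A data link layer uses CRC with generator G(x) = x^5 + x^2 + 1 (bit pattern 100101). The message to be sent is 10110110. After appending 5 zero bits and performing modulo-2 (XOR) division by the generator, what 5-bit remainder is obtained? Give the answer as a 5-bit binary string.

Append 5 zeros: 1011011000000. Divide by 100101 (XOR where the leading bit is 1):
  pos 0: 101101 XOR 100101 = 001000
  pos 2: 100010 XOR 100101 = 000111
  pos 5: 111000 XOR 100101 = 011101
  pos 6: 111010 XOR 100101 = 011111
  pos 7: 111110 XOR 100101 = 011011
Remainder (last 5 bits) = 11011. This is the CRC / FCS.

11011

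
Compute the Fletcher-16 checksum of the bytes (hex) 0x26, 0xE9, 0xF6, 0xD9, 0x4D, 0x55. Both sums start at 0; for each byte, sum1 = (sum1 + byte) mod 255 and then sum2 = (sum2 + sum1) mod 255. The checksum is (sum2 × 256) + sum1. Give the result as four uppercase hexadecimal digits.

CF83

Running sums (mod 255):
  after byte 0 (0x26): sum1=38, sum2=38
  after byte 1 (0xE9): sum1=16, sum2=54
  after byte 2 (0xF6): sum1=7, sum2=61
  after byte 3 (0xD9): sum1=224, sum2=30
  after byte 4 (0x4D): sum1=46, sum2=76
  after byte 5 (0x55): sum1=131, sum2=207
Checksum = sum2·256 + sum1 = 207·256 + 131 = 53123 = 0xCF83.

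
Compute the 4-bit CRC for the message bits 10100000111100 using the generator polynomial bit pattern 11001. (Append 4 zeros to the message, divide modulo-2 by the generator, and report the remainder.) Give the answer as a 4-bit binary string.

Append 4 zeros: 101000001111000000. Divide by 11001 (XOR where the leading bit is 1):
  pos 0: 10100 XOR 11001 = 01101
  pos 1: 11010 XOR 11001 = 00011
  pos 4: 11001 XOR 11001 = 00000
  pos 9: 11100 XOR 11001 = 00101
  pos 11: 10100 XOR 11001 = 01101
  pos 12: 11010 XOR 11001 = 00011
Remainder (last 4 bits) = 0110. This is the CRC / FCS.

0110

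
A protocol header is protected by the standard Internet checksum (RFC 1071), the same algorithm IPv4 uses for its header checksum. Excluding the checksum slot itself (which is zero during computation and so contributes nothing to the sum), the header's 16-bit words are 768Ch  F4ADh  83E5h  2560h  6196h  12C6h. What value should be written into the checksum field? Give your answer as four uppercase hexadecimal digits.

One's-complement addition (fold any carry out of bit 15 back into bit 0):
  0x768C + 0xF4AD = 0x16B39 → wrap carry → 0x6B3A
  0x6B3A + 0x83E5 = 0x0EF1F
  0xEF1F + 0x2560 = 0x1147F → wrap carry → 0x1480
  0x1480 + 0x6196 = 0x07616
  0x7616 + 0x12C6 = 0x088DC
One's-complement sum = 0x88DC.
Checksum = ~0x88DC & 0xFFFF = 0x7723.

7723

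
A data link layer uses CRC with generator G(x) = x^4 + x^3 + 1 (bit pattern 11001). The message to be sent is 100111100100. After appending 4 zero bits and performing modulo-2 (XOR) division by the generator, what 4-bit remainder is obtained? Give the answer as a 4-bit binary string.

Append 4 zeros: 1001111001000000. Divide by 11001 (XOR where the leading bit is 1):
  pos 0: 10011 XOR 11001 = 01010
  pos 1: 10101 XOR 11001 = 01100
  pos 2: 11001 XOR 11001 = 00000
  pos 9: 10000 XOR 11001 = 01001
  pos 10: 10010 XOR 11001 = 01011
  pos 11: 10110 XOR 11001 = 01111
Remainder (last 4 bits) = 1111. This is the CRC / FCS.

1111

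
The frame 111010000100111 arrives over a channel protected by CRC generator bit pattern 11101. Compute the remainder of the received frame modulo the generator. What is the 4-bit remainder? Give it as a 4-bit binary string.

Modulo-2 division of 111010000100111 by 11101:
  pos 0: 11101 XOR 11101 = 00000
  pos 9: 10011 XOR 11101 = 01110
  pos 10: 11101 XOR 11101 = 00000
Remainder = 0000 (zero — the frame passes the CRC check).

0000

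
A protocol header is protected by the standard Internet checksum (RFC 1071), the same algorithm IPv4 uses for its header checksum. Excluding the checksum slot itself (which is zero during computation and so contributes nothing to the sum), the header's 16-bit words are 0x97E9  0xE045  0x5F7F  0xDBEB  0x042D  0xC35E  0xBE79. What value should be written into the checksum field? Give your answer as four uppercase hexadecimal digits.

C65F

One's-complement addition (fold any carry out of bit 15 back into bit 0):
  0x97E9 + 0xE045 = 0x1782E → wrap carry → 0x782F
  0x782F + 0x5F7F = 0x0D7AE
  0xD7AE + 0xDBEB = 0x1B399 → wrap carry → 0xB39A
  0xB39A + 0x042D = 0x0B7C7
  0xB7C7 + 0xC35E = 0x17B25 → wrap carry → 0x7B26
  0x7B26 + 0xBE79 = 0x1399F → wrap carry → 0x39A0
One's-complement sum = 0x39A0.
Checksum = ~0x39A0 & 0xFFFF = 0xC65F.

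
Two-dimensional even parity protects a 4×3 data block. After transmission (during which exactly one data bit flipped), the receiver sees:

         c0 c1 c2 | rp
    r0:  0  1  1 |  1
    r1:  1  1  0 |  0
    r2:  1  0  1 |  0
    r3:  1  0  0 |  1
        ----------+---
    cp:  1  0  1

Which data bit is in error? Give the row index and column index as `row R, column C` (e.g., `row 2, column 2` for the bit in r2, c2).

row 0, column 2

Recompute each row's even parity and compare to rp:
  r0: data parity 0, sent rp 1 → mismatch
  r1: data parity 0, sent rp 0 → ok
  r2: data parity 0, sent rp 0 → ok
  r3: data parity 1, sent rp 1 → ok
Recompute each column's even parity and compare to cp:
  c0: data parity 1, sent cp 1 → ok
  c1: data parity 0, sent cp 0 → ok
  c2: data parity 0, sent cp 1 → mismatch
Exactly one row (r0) and one column (c2) fail → the flipped bit is at their intersection.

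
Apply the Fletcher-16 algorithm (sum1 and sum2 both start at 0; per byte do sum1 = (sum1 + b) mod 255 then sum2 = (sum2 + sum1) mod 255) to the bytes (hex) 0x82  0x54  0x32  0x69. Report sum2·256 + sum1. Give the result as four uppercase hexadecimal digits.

D472

Running sums (mod 255):
  after byte 0 (0x82): sum1=130, sum2=130
  after byte 1 (0x54): sum1=214, sum2=89
  after byte 2 (0x32): sum1=9, sum2=98
  after byte 3 (0x69): sum1=114, sum2=212
Checksum = sum2·256 + sum1 = 212·256 + 114 = 54386 = 0xD472.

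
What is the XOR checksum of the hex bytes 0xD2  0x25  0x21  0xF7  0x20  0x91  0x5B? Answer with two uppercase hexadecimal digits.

XOR the bytes together:
  start with 0xD2
  0xD2 ⊕ 0x25 = 0xF7
  0xF7 ⊕ 0x21 = 0xD6
  0xD6 ⊕ 0xF7 = 0x21
  0x21 ⊕ 0x20 = 0x01
  0x01 ⊕ 0x91 = 0x90
  0x90 ⊕ 0x5B = 0xCB

CB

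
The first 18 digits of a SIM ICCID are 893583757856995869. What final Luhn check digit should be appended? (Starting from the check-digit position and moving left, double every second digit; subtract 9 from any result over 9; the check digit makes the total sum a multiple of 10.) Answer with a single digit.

0

Partial digits right→left: 9 6 8 5 9 9 6 5 8 7 5 7 3 8 5 3 9 8
Double every second digit counting from the check-digit position (so the 1st, 3rd, 5th, ... of the partial from the right).
  doubled (with −9 where >9): 9 7 9 3 7 1 6 1 9 → sum 52
  kept as-is: 6 5 9 5 7 7 8 3 8 → sum 58
Total = 52 + 58 = 110.
Check digit = (10 − (110 mod 10)) mod 10 = 0.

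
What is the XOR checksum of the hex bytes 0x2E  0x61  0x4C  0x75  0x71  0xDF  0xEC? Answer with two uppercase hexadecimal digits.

XOR the bytes together:
  start with 0x2E
  0x2E ⊕ 0x61 = 0x4F
  0x4F ⊕ 0x4C = 0x03
  0x03 ⊕ 0x75 = 0x76
  0x76 ⊕ 0x71 = 0x07
  0x07 ⊕ 0xDF = 0xD8
  0xD8 ⊕ 0xEC = 0x34

34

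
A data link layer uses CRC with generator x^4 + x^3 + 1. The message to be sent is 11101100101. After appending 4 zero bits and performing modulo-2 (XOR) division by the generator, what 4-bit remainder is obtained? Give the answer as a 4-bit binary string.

0000

Append 4 zeros: 111011001010000. Divide by 11001 (XOR where the leading bit is 1):
  pos 0: 11101 XOR 11001 = 00100
  pos 2: 10010 XOR 11001 = 01011
  pos 3: 10110 XOR 11001 = 01111
  pos 4: 11111 XOR 11001 = 00110
  pos 6: 11001 XOR 11001 = 00000
Remainder (last 4 bits) = 0000. This is the CRC / FCS.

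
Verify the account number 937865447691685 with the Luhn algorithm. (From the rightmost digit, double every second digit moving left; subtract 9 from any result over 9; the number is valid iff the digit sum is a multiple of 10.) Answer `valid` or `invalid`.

From the right, keep odd positions and double even positions (subtract 9 from any doubled value over 9):
  doubled (positions 2,4,...): 7 2 3 8 1 7 6 → sum 34
  kept (positions 1,3,...): 5 6 9 7 4 6 7 9 → sum 53
Total = 87.
87 mod 10 = 7, so the number is invalid.

invalid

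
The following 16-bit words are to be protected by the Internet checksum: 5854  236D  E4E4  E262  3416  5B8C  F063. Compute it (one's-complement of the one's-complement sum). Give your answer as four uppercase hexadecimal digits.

One's-complement addition (fold any carry out of bit 15 back into bit 0):
  0x5854 + 0x236D = 0x07BC1
  0x7BC1 + 0xE4E4 = 0x160A5 → wrap carry → 0x60A6
  0x60A6 + 0xE262 = 0x14308 → wrap carry → 0x4309
  0x4309 + 0x3416 = 0x0771F
  0x771F + 0x5B8C = 0x0D2AB
  0xD2AB + 0xF063 = 0x1C30E → wrap carry → 0xC30F
One's-complement sum = 0xC30F.
Checksum = ~0xC30F & 0xFFFF = 0x3CF0.

3CF0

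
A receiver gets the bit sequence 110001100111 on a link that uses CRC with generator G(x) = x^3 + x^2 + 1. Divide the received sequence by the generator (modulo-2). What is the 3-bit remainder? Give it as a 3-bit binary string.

Modulo-2 division of 110001100111 by 1101:
  pos 0: 1100 XOR 1101 = 0001
  pos 3: 1011 XOR 1101 = 0110
  pos 4: 1100 XOR 1101 = 0001
  pos 7: 1011 XOR 1101 = 0110
  pos 8: 1101 XOR 1101 = 0000
Remainder = 000 (zero — the frame passes the CRC check).

000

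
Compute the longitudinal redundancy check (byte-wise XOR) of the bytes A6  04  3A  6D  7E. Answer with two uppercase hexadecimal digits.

8B

XOR the bytes together:
  start with 0xA6
  0xA6 ⊕ 0x04 = 0xA2
  0xA2 ⊕ 0x3A = 0x98
  0x98 ⊕ 0x6D = 0xF5
  0xF5 ⊕ 0x7E = 0x8B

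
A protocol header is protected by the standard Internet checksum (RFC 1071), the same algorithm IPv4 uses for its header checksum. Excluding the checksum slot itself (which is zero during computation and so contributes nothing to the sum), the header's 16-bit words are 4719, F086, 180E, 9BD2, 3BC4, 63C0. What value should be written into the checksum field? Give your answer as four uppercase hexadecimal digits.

One's-complement addition (fold any carry out of bit 15 back into bit 0):
  0x4719 + 0xF086 = 0x1379F → wrap carry → 0x37A0
  0x37A0 + 0x180E = 0x04FAE
  0x4FAE + 0x9BD2 = 0x0EB80
  0xEB80 + 0x3BC4 = 0x12744 → wrap carry → 0x2745
  0x2745 + 0x63C0 = 0x08B05
One's-complement sum = 0x8B05.
Checksum = ~0x8B05 & 0xFFFF = 0x74FA.

74FA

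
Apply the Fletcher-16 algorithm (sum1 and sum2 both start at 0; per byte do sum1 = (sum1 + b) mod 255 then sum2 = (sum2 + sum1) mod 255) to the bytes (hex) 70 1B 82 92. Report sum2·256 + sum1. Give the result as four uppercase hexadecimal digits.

Running sums (mod 255):
  after byte 0 (70): sum1=112, sum2=112
  after byte 1 (1B): sum1=139, sum2=251
  after byte 2 (82): sum1=14, sum2=10
  after byte 3 (92): sum1=160, sum2=170
Checksum = sum2·256 + sum1 = 170·256 + 160 = 43680 = 0xAAA0.

AAA0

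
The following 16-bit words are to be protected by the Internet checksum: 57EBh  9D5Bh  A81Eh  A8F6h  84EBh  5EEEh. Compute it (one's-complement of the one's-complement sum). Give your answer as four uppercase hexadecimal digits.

One's-complement addition (fold any carry out of bit 15 back into bit 0):
  0x57EB + 0x9D5B = 0x0F546
  0xF546 + 0xA81E = 0x19D64 → wrap carry → 0x9D65
  0x9D65 + 0xA8F6 = 0x1465B → wrap carry → 0x465C
  0x465C + 0x84EB = 0x0CB47
  0xCB47 + 0x5EEE = 0x12A35 → wrap carry → 0x2A36
One's-complement sum = 0x2A36.
Checksum = ~0x2A36 & 0xFFFF = 0xD5C9.

D5C9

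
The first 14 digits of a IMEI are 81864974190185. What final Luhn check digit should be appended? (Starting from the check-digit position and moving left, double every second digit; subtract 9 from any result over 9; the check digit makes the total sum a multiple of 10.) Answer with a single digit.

Partial digits right→left: 5 8 1 0 9 1 4 7 9 4 6 8 1 8
Double every second digit counting from the check-digit position (so the 1st, 3rd, 5th, ... of the partial from the right).
  doubled (with −9 where >9): 1 2 9 8 9 3 2 → sum 34
  kept as-is: 8 0 1 7 4 8 8 → sum 36
Total = 34 + 36 = 70.
Check digit = (10 − (70 mod 10)) mod 10 = 0.

0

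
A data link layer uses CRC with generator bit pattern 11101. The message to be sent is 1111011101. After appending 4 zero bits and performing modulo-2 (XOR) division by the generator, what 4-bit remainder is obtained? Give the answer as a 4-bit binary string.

1100

Append 4 zeros: 11110111010000. Divide by 11101 (XOR where the leading bit is 1):
  pos 0: 11110 XOR 11101 = 00011
  pos 3: 11111 XOR 11101 = 00010
  pos 6: 10010 XOR 11101 = 01111
  pos 7: 11110 XOR 11101 = 00011
Remainder (last 4 bits) = 1100. This is the CRC / FCS.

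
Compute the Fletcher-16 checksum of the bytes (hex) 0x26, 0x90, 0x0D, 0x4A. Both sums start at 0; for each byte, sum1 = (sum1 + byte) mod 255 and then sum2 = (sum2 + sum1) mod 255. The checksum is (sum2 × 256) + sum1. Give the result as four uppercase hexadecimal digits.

AE0E

Running sums (mod 255):
  after byte 0 (0x26): sum1=38, sum2=38
  after byte 1 (0x90): sum1=182, sum2=220
  after byte 2 (0x0D): sum1=195, sum2=160
  after byte 3 (0x4A): sum1=14, sum2=174
Checksum = sum2·256 + sum1 = 174·256 + 14 = 44558 = 0xAE0E.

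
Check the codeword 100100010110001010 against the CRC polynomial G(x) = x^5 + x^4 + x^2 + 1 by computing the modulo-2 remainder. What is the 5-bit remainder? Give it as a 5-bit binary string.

Modulo-2 division of 100100010110001010 by 110101:
  pos 0: 100100 XOR 110101 = 010001
  pos 1: 100010 XOR 110101 = 010111
  pos 2: 101111 XOR 110101 = 011010
  pos 3: 110100 XOR 110101 = 000001
  pos 8: 111000 XOR 110101 = 001101
  pos 10: 110110 XOR 110101 = 000011
Remainder = 01110 (nonzero — an error is detected).

01110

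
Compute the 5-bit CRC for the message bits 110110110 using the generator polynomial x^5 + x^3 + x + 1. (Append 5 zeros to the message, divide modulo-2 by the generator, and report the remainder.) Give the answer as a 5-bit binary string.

Append 5 zeros: 11011011000000. Divide by 101011 (XOR where the leading bit is 1):
  pos 0: 110110 XOR 101011 = 011101
  pos 1: 111011 XOR 101011 = 010000
  pos 2: 100001 XOR 101011 = 001010
  pos 4: 101000 XOR 101011 = 000011
  pos 8: 110000 XOR 101011 = 011011
Remainder (last 5 bits) = 11011. This is the CRC / FCS.

11011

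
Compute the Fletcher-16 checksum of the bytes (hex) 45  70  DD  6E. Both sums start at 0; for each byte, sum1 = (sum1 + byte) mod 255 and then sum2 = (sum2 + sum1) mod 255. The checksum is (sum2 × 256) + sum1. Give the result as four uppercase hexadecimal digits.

9002

Running sums (mod 255):
  after byte 0 (45): sum1=69, sum2=69
  after byte 1 (70): sum1=181, sum2=250
  after byte 2 (DD): sum1=147, sum2=142
  after byte 3 (6E): sum1=2, sum2=144
Checksum = sum2·256 + sum1 = 144·256 + 2 = 36866 = 0x9002.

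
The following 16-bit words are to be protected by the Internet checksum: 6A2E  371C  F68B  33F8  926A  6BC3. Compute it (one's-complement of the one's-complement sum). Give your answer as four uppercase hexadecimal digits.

One's-complement addition (fold any carry out of bit 15 back into bit 0):
  0x6A2E + 0x371C = 0x0A14A
  0xA14A + 0xF68B = 0x197D5 → wrap carry → 0x97D6
  0x97D6 + 0x33F8 = 0x0CBCE
  0xCBCE + 0x926A = 0x15E38 → wrap carry → 0x5E39
  0x5E39 + 0x6BC3 = 0x0C9FC
One's-complement sum = 0xC9FC.
Checksum = ~0xC9FC & 0xFFFF = 0x3603.

3603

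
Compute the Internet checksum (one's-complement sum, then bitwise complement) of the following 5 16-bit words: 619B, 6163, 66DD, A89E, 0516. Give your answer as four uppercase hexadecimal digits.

286F

One's-complement addition (fold any carry out of bit 15 back into bit 0):
  0x619B + 0x6163 = 0x0C2FE
  0xC2FE + 0x66DD = 0x129DB → wrap carry → 0x29DC
  0x29DC + 0xA89E = 0x0D27A
  0xD27A + 0x0516 = 0x0D790
One's-complement sum = 0xD790.
Checksum = ~0xD790 & 0xFFFF = 0x286F.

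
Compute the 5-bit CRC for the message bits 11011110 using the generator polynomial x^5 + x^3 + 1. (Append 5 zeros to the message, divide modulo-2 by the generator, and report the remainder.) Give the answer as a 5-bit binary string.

01001

Append 5 zeros: 1101111000000. Divide by 101001 (XOR where the leading bit is 1):
  pos 0: 110111 XOR 101001 = 011110
  pos 1: 111101 XOR 101001 = 010100
  pos 2: 101000 XOR 101001 = 000001
  pos 7: 100000 XOR 101001 = 001001
Remainder (last 5 bits) = 01001. This is the CRC / FCS.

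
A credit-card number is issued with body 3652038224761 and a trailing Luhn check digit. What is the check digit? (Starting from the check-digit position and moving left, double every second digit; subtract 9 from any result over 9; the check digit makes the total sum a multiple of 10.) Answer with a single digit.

Partial digits right→left: 1 6 7 4 2 2 8 3 0 2 5 6 3
Double every second digit counting from the check-digit position (so the 1st, 3rd, 5th, ... of the partial from the right).
  doubled (with −9 where >9): 2 5 4 7 0 1 6 → sum 25
  kept as-is: 6 4 2 3 2 6 → sum 23
Total = 25 + 23 = 48.
Check digit = (10 − (48 mod 10)) mod 10 = 2.

2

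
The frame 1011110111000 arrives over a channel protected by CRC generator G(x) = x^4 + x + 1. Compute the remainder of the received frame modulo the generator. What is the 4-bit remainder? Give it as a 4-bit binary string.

Modulo-2 division of 1011110111000 by 10011:
  pos 0: 10111 XOR 10011 = 00100
  pos 2: 10010 XOR 10011 = 00001
  pos 6: 11110 XOR 10011 = 01101
  pos 7: 11010 XOR 10011 = 01001
  pos 8: 10010 XOR 10011 = 00001
Remainder = 0001 (nonzero — an error is detected).

0001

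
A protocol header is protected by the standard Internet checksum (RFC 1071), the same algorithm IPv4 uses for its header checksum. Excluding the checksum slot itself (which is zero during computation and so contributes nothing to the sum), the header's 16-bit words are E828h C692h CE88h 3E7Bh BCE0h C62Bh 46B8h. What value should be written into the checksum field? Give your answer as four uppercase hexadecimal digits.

7A7B

One's-complement addition (fold any carry out of bit 15 back into bit 0):
  0xE828 + 0xC692 = 0x1AEBA → wrap carry → 0xAEBB
  0xAEBB + 0xCE88 = 0x17D43 → wrap carry → 0x7D44
  0x7D44 + 0x3E7B = 0x0BBBF
  0xBBBF + 0xBCE0 = 0x1789F → wrap carry → 0x78A0
  0x78A0 + 0xC62B = 0x13ECB → wrap carry → 0x3ECC
  0x3ECC + 0x46B8 = 0x08584
One's-complement sum = 0x8584.
Checksum = ~0x8584 & 0xFFFF = 0x7A7B.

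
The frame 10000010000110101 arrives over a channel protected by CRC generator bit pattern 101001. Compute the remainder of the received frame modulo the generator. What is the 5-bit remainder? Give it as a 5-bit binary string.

00011

Modulo-2 division of 10000010000110101 by 101001:
  pos 0: 100000 XOR 101001 = 001001
  pos 2: 100110 XOR 101001 = 001111
  pos 4: 111100 XOR 101001 = 010101
  pos 5: 101010 XOR 101001 = 000011
  pos 9: 111101 XOR 101001 = 010100
  pos 10: 101000 XOR 101001 = 000001
Remainder = 00011 (nonzero — an error is detected).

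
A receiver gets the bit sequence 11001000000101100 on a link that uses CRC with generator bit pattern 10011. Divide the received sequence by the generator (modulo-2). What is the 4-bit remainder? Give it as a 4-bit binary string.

0110

Modulo-2 division of 11001000000101100 by 10011:
  pos 0: 11001 XOR 10011 = 01010
  pos 1: 10100 XOR 10011 = 00111
  pos 3: 11100 XOR 10011 = 01111
  pos 4: 11110 XOR 10011 = 01101
  pos 5: 11010 XOR 10011 = 01001
  pos 6: 10010 XOR 10011 = 00001
  pos 10: 11011 XOR 10011 = 01000
  pos 11: 10000 XOR 10011 = 00011
Remainder = 0110 (nonzero — an error is detected).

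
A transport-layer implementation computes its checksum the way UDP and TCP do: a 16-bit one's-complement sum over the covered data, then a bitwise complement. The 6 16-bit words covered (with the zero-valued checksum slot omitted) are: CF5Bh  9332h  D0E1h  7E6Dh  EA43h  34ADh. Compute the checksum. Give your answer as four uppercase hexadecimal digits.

2F31

One's-complement addition (fold any carry out of bit 15 back into bit 0):
  0xCF5B + 0x9332 = 0x1628D → wrap carry → 0x628E
  0x628E + 0xD0E1 = 0x1336F → wrap carry → 0x3370
  0x3370 + 0x7E6D = 0x0B1DD
  0xB1DD + 0xEA43 = 0x19C20 → wrap carry → 0x9C21
  0x9C21 + 0x34AD = 0x0D0CE
One's-complement sum = 0xD0CE.
Checksum = ~0xD0CE & 0xFFFF = 0x2F31.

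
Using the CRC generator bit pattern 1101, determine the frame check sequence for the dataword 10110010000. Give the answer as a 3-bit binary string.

Append 3 zeros: 10110010000000. Divide by 1101 (XOR where the leading bit is 1):
  pos 0: 1011 XOR 1101 = 0110
  pos 1: 1100 XOR 1101 = 0001
  pos 4: 1010 XOR 1101 = 0111
  pos 5: 1110 XOR 1101 = 0011
  pos 7: 1100 XOR 1101 = 0001
  pos 10: 1000 XOR 1101 = 0101
Remainder (last 3 bits) = 101. This is the CRC / FCS.

101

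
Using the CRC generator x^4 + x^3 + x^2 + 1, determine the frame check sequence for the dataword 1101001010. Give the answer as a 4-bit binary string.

Append 4 zeros: 11010010100000. Divide by 11101 (XOR where the leading bit is 1):
  pos 0: 11010 XOR 11101 = 00111
  pos 2: 11101 XOR 11101 = 00000
  pos 8: 10000 XOR 11101 = 01101
  pos 9: 11010 XOR 11101 = 00111
Remainder (last 4 bits) = 0111. This is the CRC / FCS.

0111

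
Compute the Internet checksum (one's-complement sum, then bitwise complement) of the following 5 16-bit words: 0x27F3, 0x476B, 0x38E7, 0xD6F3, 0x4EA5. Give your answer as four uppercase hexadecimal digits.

3221

One's-complement addition (fold any carry out of bit 15 back into bit 0):
  0x27F3 + 0x476B = 0x06F5E
  0x6F5E + 0x38E7 = 0x0A845
  0xA845 + 0xD6F3 = 0x17F38 → wrap carry → 0x7F39
  0x7F39 + 0x4EA5 = 0x0CDDE
One's-complement sum = 0xCDDE.
Checksum = ~0xCDDE & 0xFFFF = 0x3221.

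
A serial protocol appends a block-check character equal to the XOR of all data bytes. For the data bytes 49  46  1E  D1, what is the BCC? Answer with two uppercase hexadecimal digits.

C0

XOR the bytes together:
  start with 0x49
  0x49 ⊕ 0x46 = 0x0F
  0x0F ⊕ 0x1E = 0x11
  0x11 ⊕ 0xD1 = 0xC0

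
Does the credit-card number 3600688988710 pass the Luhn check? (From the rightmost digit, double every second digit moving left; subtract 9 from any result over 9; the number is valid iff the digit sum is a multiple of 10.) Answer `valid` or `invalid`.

From the right, keep odd positions and double even positions (subtract 9 from any doubled value over 9):
  doubled (positions 2,4,...): 2 7 9 7 0 3 → sum 28
  kept (positions 1,3,...): 0 7 8 8 6 0 3 → sum 32
Total = 60.
60 mod 10 = 0, so the number is valid.

valid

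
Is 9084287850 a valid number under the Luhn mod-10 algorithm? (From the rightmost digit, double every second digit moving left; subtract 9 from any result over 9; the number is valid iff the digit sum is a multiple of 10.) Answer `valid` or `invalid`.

From the right, keep odd positions and double even positions (subtract 9 from any doubled value over 9):
  doubled (positions 2,4,...): 1 5 4 7 9 → sum 26
  kept (positions 1,3,...): 0 8 8 4 0 → sum 20
Total = 46.
46 mod 10 = 6, so the number is invalid.

invalid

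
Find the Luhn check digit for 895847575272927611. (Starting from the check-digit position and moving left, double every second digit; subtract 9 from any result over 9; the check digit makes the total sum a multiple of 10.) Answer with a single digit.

6

Partial digits right→left: 1 1 6 7 2 9 2 7 2 5 7 5 7 4 8 5 9 8
Double every second digit counting from the check-digit position (so the 1st, 3rd, 5th, ... of the partial from the right).
  doubled (with −9 where >9): 2 3 4 4 4 5 5 7 9 → sum 43
  kept as-is: 1 7 9 7 5 5 4 5 8 → sum 51
Total = 43 + 51 = 94.
Check digit = (10 − (94 mod 10)) mod 10 = 6.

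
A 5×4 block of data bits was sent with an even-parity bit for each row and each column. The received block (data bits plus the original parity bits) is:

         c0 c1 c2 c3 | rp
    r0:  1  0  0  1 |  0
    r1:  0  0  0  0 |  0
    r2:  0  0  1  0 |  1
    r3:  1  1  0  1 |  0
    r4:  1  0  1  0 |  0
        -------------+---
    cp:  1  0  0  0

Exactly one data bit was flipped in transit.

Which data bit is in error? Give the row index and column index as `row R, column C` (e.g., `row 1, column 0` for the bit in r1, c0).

row 3, column 1

Recompute each row's even parity and compare to rp:
  r0: data parity 0, sent rp 0 → ok
  r1: data parity 0, sent rp 0 → ok
  r2: data parity 1, sent rp 1 → ok
  r3: data parity 1, sent rp 0 → mismatch
  r4: data parity 0, sent rp 0 → ok
Recompute each column's even parity and compare to cp:
  c0: data parity 1, sent cp 1 → ok
  c1: data parity 1, sent cp 0 → mismatch
  c2: data parity 0, sent cp 0 → ok
  c3: data parity 0, sent cp 0 → ok
Exactly one row (r3) and one column (c1) fail → the flipped bit is at their intersection.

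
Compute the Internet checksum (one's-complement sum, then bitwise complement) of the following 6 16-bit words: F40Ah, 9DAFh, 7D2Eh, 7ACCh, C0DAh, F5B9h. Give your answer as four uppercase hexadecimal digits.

BFB5

One's-complement addition (fold any carry out of bit 15 back into bit 0):
  0xF40A + 0x9DAF = 0x191B9 → wrap carry → 0x91BA
  0x91BA + 0x7D2E = 0x10EE8 → wrap carry → 0x0EE9
  0x0EE9 + 0x7ACC = 0x089B5
  0x89B5 + 0xC0DA = 0x14A8F → wrap carry → 0x4A90
  0x4A90 + 0xF5B9 = 0x14049 → wrap carry → 0x404A
One's-complement sum = 0x404A.
Checksum = ~0x404A & 0xFFFF = 0xBFB5.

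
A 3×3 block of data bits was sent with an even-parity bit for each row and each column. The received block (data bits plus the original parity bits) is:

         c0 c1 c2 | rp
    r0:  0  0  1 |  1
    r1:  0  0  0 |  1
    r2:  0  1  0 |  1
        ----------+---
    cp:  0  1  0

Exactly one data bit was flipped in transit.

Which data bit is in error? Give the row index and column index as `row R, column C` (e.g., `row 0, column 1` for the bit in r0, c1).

row 1, column 2

Recompute each row's even parity and compare to rp:
  r0: data parity 1, sent rp 1 → ok
  r1: data parity 0, sent rp 1 → mismatch
  r2: data parity 1, sent rp 1 → ok
Recompute each column's even parity and compare to cp:
  c0: data parity 0, sent cp 0 → ok
  c1: data parity 1, sent cp 1 → ok
  c2: data parity 1, sent cp 0 → mismatch
Exactly one row (r1) and one column (c2) fail → the flipped bit is at their intersection.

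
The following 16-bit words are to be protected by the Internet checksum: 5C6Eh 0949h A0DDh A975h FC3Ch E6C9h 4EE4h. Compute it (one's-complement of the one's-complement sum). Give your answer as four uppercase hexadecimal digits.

1E0A

One's-complement addition (fold any carry out of bit 15 back into bit 0):
  0x5C6E + 0x0949 = 0x065B7
  0x65B7 + 0xA0DD = 0x10694 → wrap carry → 0x0695
  0x0695 + 0xA975 = 0x0B00A
  0xB00A + 0xFC3C = 0x1AC46 → wrap carry → 0xAC47
  0xAC47 + 0xE6C9 = 0x19310 → wrap carry → 0x9311
  0x9311 + 0x4EE4 = 0x0E1F5
One's-complement sum = 0xE1F5.
Checksum = ~0xE1F5 & 0xFFFF = 0x1E0A.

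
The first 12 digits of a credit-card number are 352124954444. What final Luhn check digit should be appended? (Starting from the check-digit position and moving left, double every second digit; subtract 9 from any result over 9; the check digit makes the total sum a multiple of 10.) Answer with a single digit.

Partial digits right→left: 4 4 4 4 5 9 4 2 1 2 5 3
Double every second digit counting from the check-digit position (so the 1st, 3rd, 5th, ... of the partial from the right).
  doubled (with −9 where >9): 8 8 1 8 2 1 → sum 28
  kept as-is: 4 4 9 2 2 3 → sum 24
Total = 28 + 24 = 52.
Check digit = (10 − (52 mod 10)) mod 10 = 8.

8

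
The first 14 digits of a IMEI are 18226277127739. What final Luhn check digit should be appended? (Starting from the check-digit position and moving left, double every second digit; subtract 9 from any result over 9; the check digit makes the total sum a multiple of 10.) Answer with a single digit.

5

Partial digits right→left: 9 3 7 7 2 1 7 7 2 6 2 2 8 1
Double every second digit counting from the check-digit position (so the 1st, 3rd, 5th, ... of the partial from the right).
  doubled (with −9 where >9): 9 5 4 5 4 4 7 → sum 38
  kept as-is: 3 7 1 7 6 2 1 → sum 27
Total = 38 + 27 = 65.
Check digit = (10 − (65 mod 10)) mod 10 = 5.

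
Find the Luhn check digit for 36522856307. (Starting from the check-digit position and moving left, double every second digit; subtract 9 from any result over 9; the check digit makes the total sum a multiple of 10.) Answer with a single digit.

5

Partial digits right→left: 7 0 3 6 5 8 2 2 5 6 3
Double every second digit counting from the check-digit position (so the 1st, 3rd, 5th, ... of the partial from the right).
  doubled (with −9 where >9): 5 6 1 4 1 6 → sum 23
  kept as-is: 0 6 8 2 6 → sum 22
Total = 23 + 22 = 45.
Check digit = (10 − (45 mod 10)) mod 10 = 5.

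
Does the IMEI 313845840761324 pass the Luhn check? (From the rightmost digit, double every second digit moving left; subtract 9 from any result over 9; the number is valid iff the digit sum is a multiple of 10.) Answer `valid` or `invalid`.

valid

From the right, keep odd positions and double even positions (subtract 9 from any doubled value over 9):
  doubled (positions 2,4,...): 4 2 5 8 1 7 2 → sum 29
  kept (positions 1,3,...): 4 3 6 0 8 4 3 3 → sum 31
Total = 60.
60 mod 10 = 0, so the number is valid.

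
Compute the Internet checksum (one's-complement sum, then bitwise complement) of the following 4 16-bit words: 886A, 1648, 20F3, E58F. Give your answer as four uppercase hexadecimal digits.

5ACA

One's-complement addition (fold any carry out of bit 15 back into bit 0):
  0x886A + 0x1648 = 0x09EB2
  0x9EB2 + 0x20F3 = 0x0BFA5
  0xBFA5 + 0xE58F = 0x1A534 → wrap carry → 0xA535
One's-complement sum = 0xA535.
Checksum = ~0xA535 & 0xFFFF = 0x5ACA.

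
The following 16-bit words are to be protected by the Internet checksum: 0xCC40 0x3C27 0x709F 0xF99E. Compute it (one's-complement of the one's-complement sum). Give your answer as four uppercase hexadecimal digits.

One's-complement addition (fold any carry out of bit 15 back into bit 0):
  0xCC40 + 0x3C27 = 0x10867 → wrap carry → 0x0868
  0x0868 + 0x709F = 0x07907
  0x7907 + 0xF99E = 0x172A5 → wrap carry → 0x72A6
One's-complement sum = 0x72A6.
Checksum = ~0x72A6 & 0xFFFF = 0x8D59.

8D59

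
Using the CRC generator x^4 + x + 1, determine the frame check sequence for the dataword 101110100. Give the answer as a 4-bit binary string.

1011

Append 4 zeros: 1011101000000. Divide by 10011 (XOR where the leading bit is 1):
  pos 0: 10111 XOR 10011 = 00100
  pos 2: 10001 XOR 10011 = 00010
  pos 5: 10000 XOR 10011 = 00011
  pos 8: 11000 XOR 10011 = 01011
Remainder (last 4 bits) = 1011. This is the CRC / FCS.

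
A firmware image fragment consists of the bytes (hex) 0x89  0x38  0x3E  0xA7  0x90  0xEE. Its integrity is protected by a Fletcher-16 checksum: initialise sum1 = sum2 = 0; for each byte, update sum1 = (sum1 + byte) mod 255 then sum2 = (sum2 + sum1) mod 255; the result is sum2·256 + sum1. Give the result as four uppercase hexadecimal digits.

Running sums (mod 255):
  after byte 0 (0x89): sum1=137, sum2=137
  after byte 1 (0x38): sum1=193, sum2=75
  after byte 2 (0x3E): sum1=0, sum2=75
  after byte 3 (0xA7): sum1=167, sum2=242
  after byte 4 (0x90): sum1=56, sum2=43
  after byte 5 (0xEE): sum1=39, sum2=82
Checksum = sum2·256 + sum1 = 82·256 + 39 = 21031 = 0x5227.

5227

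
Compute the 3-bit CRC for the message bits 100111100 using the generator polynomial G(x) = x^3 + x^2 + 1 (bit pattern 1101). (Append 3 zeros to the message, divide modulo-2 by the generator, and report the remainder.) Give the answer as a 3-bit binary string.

001

Append 3 zeros: 100111100000. Divide by 1101 (XOR where the leading bit is 1):
  pos 0: 1001 XOR 1101 = 0100
  pos 1: 1001 XOR 1101 = 0100
  pos 2: 1001 XOR 1101 = 0100
  pos 3: 1001 XOR 1101 = 0100
  pos 4: 1000 XOR 1101 = 0101
  pos 5: 1010 XOR 1101 = 0111
  pos 6: 1110 XOR 1101 = 0011
  pos 8: 1100 XOR 1101 = 0001
Remainder (last 3 bits) = 001. This is the CRC / FCS.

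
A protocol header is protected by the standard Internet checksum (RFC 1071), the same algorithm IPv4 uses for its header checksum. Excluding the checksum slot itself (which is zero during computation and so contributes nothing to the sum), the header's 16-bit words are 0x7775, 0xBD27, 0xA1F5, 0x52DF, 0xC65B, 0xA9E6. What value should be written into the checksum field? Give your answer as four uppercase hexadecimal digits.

664B

One's-complement addition (fold any carry out of bit 15 back into bit 0):
  0x7775 + 0xBD27 = 0x1349C → wrap carry → 0x349D
  0x349D + 0xA1F5 = 0x0D692
  0xD692 + 0x52DF = 0x12971 → wrap carry → 0x2972
  0x2972 + 0xC65B = 0x0EFCD
  0xEFCD + 0xA9E6 = 0x199B3 → wrap carry → 0x99B4
One's-complement sum = 0x99B4.
Checksum = ~0x99B4 & 0xFFFF = 0x664B.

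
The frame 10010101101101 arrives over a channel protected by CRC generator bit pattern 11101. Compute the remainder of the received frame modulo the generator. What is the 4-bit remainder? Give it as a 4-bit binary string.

0000

Modulo-2 division of 10010101101101 by 11101:
  pos 0: 10010 XOR 11101 = 01111
  pos 1: 11111 XOR 11101 = 00010
  pos 4: 10011 XOR 11101 = 01110
  pos 5: 11100 XOR 11101 = 00001
  pos 9: 11101 XOR 11101 = 00000
Remainder = 0000 (zero — the frame passes the CRC check).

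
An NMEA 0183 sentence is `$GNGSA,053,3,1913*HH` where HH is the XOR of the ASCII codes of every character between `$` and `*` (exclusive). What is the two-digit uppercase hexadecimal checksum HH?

7F

XOR the ASCII codes of the payload characters:
  'G' = 0x47 → acc = 0x47
  'N' = 0x4E → acc = 0x09
  'G' = 0x47 → acc = 0x4E
  'S' = 0x53 → acc = 0x1D
  'A' = 0x41 → acc = 0x5C
  ',' = 0x2C → acc = 0x70
  '0' = 0x30 → acc = 0x40
  '5' = 0x35 → acc = 0x75
  '3' = 0x33 → acc = 0x46
  ',' = 0x2C → acc = 0x6A
  '3' = 0x33 → acc = 0x59
  ',' = 0x2C → acc = 0x75
  '1' = 0x31 → acc = 0x44
  '9' = 0x39 → acc = 0x7D
  '1' = 0x31 → acc = 0x4C
  '3' = 0x33 → acc = 0x7F
Checksum = 0x7F.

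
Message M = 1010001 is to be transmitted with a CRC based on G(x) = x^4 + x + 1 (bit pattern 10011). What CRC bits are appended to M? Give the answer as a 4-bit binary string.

Append 4 zeros: 10100010000. Divide by 10011 (XOR where the leading bit is 1):
  pos 0: 10100 XOR 10011 = 00111
  pos 2: 11101 XOR 10011 = 01110
  pos 3: 11100 XOR 10011 = 01111
  pos 4: 11110 XOR 10011 = 01101
  pos 5: 11010 XOR 10011 = 01001
  pos 6: 10010 XOR 10011 = 00001
Remainder (last 4 bits) = 0001. This is the CRC / FCS.

0001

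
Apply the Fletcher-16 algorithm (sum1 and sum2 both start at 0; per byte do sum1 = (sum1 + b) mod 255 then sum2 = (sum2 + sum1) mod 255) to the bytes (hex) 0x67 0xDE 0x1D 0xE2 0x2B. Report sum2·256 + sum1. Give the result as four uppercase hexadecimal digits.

Running sums (mod 255):
  after byte 0 (0x67): sum1=103, sum2=103
  after byte 1 (0xDE): sum1=70, sum2=173
  after byte 2 (0x1D): sum1=99, sum2=17
  after byte 3 (0xE2): sum1=70, sum2=87
  after byte 4 (0x2B): sum1=113, sum2=200
Checksum = sum2·256 + sum1 = 200·256 + 113 = 51313 = 0xC871.

C871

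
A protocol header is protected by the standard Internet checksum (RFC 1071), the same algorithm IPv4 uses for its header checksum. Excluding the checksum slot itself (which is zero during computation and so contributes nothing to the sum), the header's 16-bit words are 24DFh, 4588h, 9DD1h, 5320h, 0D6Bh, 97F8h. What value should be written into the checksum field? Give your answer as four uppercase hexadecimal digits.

FF42

One's-complement addition (fold any carry out of bit 15 back into bit 0):
  0x24DF + 0x4588 = 0x06A67
  0x6A67 + 0x9DD1 = 0x10838 → wrap carry → 0x0839
  0x0839 + 0x5320 = 0x05B59
  0x5B59 + 0x0D6B = 0x068C4
  0x68C4 + 0x97F8 = 0x100BC → wrap carry → 0x00BD
One's-complement sum = 0x00BD.
Checksum = ~0x00BD & 0xFFFF = 0xFF42.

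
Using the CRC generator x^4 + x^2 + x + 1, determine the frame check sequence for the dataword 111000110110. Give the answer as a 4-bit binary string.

1011

Append 4 zeros: 1110001101100000. Divide by 10111 (XOR where the leading bit is 1):
  pos 0: 11100 XOR 10111 = 01011
  pos 1: 10110 XOR 10111 = 00001
  pos 5: 11101 XOR 10111 = 01010
  pos 6: 10101 XOR 10111 = 00010
  pos 9: 10000 XOR 10111 = 00111
  pos 11: 11100 XOR 10111 = 01011
Remainder (last 4 bits) = 1011. This is the CRC / FCS.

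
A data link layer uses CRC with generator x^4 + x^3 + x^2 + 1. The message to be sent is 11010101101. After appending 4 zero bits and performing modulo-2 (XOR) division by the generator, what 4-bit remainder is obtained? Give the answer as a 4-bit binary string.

Append 4 zeros: 110101011010000. Divide by 11101 (XOR where the leading bit is 1):
  pos 0: 11010 XOR 11101 = 00111
  pos 2: 11110 XOR 11101 = 00011
  pos 5: 11110 XOR 11101 = 00011
  pos 8: 11100 XOR 11101 = 00001
Remainder (last 4 bits) = 0100. This is the CRC / FCS.

0100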